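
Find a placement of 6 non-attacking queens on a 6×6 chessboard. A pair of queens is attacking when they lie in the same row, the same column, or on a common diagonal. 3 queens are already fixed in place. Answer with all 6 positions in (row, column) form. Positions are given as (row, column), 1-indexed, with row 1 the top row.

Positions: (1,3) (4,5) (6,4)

(1,3) (2,6) (3,2) (4,5) (5,1) (6,4)

Row 2: attacked by (1,3)→{2,3,4}; (4,5)→{3,5}; (6,4)→{4}. Safe: 1, 6. Place at column 6.
Row 3: attacked by (1,3)→{1,3,5}; (2,6)→{5,6}; (4,5)→{4,5,6}; (6,4)→{1,4}. Safe: 2. Place at column 2.
Row 5: attacked by (1,3)→{3}; (2,6)→{3,6}; (3,2)→{2,4}; (4,5)→{4,5,6}; (6,4)→{3,4,5}. Safe: 1. Place at column 1.
Columns [3, 6, 2, 5, 1, 4], r−c [-2, -4, 1, -1, 4, 2], r+c [4, 8, 5, 9, 6, 10] are all distinct, so no two queens attack.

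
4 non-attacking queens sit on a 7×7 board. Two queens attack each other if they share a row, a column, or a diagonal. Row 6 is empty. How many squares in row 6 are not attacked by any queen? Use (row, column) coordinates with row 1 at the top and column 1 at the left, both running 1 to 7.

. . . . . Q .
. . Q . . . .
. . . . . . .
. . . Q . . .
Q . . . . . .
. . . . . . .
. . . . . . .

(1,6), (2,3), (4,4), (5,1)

1

(1,6) attacks row 6 at column 6 and diagonals 1.
(2,3) attacks row 6 at column 3 and diagonals 7.
(4,4) attacks row 6 at column 4 and diagonals 2, 6.
(5,1) attacks row 6 at column 1 and diagonals 2.
Attacked columns: {1, 2, 3, 4, 6, 7}. Safe: {5}.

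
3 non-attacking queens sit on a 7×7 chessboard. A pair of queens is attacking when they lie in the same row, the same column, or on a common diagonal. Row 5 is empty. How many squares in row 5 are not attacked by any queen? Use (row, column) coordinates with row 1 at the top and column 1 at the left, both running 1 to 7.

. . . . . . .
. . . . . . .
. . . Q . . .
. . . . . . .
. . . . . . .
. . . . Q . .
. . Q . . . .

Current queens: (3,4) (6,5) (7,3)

1

(3,4) attacks row 5 at column 4 and diagonals 2, 6.
(6,5) attacks row 5 at column 5 and diagonals 4, 6.
(7,3) attacks row 5 at column 3 and diagonals 1, 5.
Attacked columns: {1, 2, 3, 4, 5, 6}. Safe: {7}.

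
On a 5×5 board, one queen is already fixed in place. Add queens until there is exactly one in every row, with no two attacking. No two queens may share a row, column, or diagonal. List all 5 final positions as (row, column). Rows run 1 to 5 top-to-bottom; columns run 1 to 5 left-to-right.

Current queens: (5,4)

(1,1) (2,3) (3,5) (4,2) (5,4)

Row 1: attacked by (5,4)→{4}. Safe: 1, 2, 3, 5. Place at column 1.
Row 2: attacked by (1,1)→{1,2}; (5,4)→{1,4}. Safe: 3, 5. Place at column 3.
Row 3: attacked by (1,1)→{1,3}; (2,3)→{2,3,4}; (5,4)→{2,4}. Safe: 5. Place at column 5.
Row 4: attacked by (1,1)→{1,4}; (2,3)→{1,3,5}; (3,5)→{4,5}; (5,4)→{3,4,5}. Safe: 2. Place at column 2.
Columns [1, 3, 5, 2, 4], r−c [0, -1, -2, 2, 1], r+c [2, 5, 8, 6, 9] are all distinct, so no two queens attack.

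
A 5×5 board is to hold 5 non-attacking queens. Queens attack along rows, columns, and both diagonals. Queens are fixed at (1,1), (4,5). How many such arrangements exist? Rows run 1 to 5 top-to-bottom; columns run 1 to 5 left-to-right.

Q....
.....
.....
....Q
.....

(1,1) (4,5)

1

Branch on row 2: col 4 → 1.
Sum: 1 = 1.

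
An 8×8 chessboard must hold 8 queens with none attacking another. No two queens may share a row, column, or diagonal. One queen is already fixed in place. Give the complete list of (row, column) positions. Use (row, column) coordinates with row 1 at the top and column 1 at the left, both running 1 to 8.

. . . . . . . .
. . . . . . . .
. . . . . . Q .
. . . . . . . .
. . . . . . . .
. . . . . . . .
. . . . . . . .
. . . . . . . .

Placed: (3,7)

(1,3) (2,1) (3,7) (4,5) (5,8) (6,2) (7,4) (8,6)

Row 1: attacked by (3,7)→{5,7}. Safe: 1, 2, 3, 4, 6, 8. Place at column 3.
Row 2: attacked by (1,3)→{2,3,4}; (3,7)→{6,7,8}. Safe: 1, 5. Place at column 1.
Row 4: attacked by (1,3)→{3,6}; (2,1)→{1,3}; (3,7)→{6,7,8}. Safe: 2, 4, 5. Place at column 5.
Row 5: attacked by (1,3)→{3,7}; (2,1)→{1,4}; (3,7)→{5,7}; (4,5)→{4,5,6}. Safe: 2, 8. Place at column 8.
Row 6: attacked by (1,3)→{3,8}; (2,1)→{1,5}; (3,7)→{4,7}; (4,5)→{3,5,7}; (5,8)→{7,8}. Safe: 2, 6. Place at column 2.
Row 7: attacked by (1,3)→{3}; (2,1)→{1,6}; (3,7)→{3,7}; (4,5)→{2,5,8}; (5,8)→{6,8}; (6,2)→{1,2,3}. Safe: 4. Place at column 4.
Row 8: attacked by (1,3)→{3}; (2,1)→{1,7}; (3,7)→{2,7}; (4,5)→{1,5}; (5,8)→{5,8}; (6,2)→{2,4}; (7,4)→{3,4,5}. Safe: 6. Place at column 6.
Columns [3, 1, 7, 5, 8, 2, 4, 6], r−c [-2, 1, -4, -1, -3, 4, 3, 2], r+c [4, 3, 10, 9, 13, 8, 11, 14] are all distinct, so no two queens attack.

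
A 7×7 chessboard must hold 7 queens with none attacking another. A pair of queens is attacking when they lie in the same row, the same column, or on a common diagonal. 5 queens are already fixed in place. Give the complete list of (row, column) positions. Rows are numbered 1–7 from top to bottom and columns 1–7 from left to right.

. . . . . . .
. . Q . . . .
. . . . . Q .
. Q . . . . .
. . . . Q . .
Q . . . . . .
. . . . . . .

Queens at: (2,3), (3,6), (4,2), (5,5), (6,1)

(1,7) (2,3) (3,6) (4,2) (5,5) (6,1) (7,4)

Row 1: attacked by (2,3)→{2,3,4}; (3,6)→{4,6}; (4,2)→{2,5}; (5,5)→{1,5}; (6,1)→{1,6}. Safe: 7. Place at column 7.
Row 7: attacked by (1,7)→{1,7}; (2,3)→{3}; (3,6)→{2,6}; (4,2)→{2,5}; (5,5)→{3,5,7}; (6,1)→{1,2}. Safe: 4. Place at column 4.
Columns [7, 3, 6, 2, 5, 1, 4], r−c [-6, -1, -3, 2, 0, 5, 3], r+c [8, 5, 9, 6, 10, 7, 11] are all distinct, so no two queens attack.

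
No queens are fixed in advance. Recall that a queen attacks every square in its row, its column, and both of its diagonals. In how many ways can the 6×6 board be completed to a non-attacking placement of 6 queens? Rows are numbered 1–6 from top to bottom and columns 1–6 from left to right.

Branch on row 1: col 1 → 0; col 2 → 1; col 3 → 1; col 4 → 1; col 5 → 1; col 6 → 0.
Sum: 0 + 1 + 1 + 1 + 1 + 0 = 4.
(This is the classic 6-queens count.)

4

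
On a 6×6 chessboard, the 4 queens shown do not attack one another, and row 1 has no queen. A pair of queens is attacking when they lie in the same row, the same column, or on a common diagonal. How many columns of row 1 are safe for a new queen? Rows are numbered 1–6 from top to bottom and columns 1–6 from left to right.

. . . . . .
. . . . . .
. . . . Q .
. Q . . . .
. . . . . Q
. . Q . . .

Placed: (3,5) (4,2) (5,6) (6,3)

(3,5) attacks row 1 at column 5 and diagonals 3.
(4,2) attacks row 1 at column 2 and diagonals 5.
(5,6) attacks row 1 at column 6 and diagonals 2.
(6,3) attacks row 1 at column 3.
Attacked columns: {2, 3, 5, 6}. Safe: {1, 4}.

2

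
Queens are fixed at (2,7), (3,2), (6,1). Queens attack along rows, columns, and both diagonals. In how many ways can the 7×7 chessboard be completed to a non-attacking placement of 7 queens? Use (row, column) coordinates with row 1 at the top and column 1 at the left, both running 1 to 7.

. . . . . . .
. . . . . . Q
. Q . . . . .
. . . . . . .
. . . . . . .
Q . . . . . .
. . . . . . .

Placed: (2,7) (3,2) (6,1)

Branch on row 1: col 3 → 1; col 5 → 2.
Sum: 1 + 2 = 3.

3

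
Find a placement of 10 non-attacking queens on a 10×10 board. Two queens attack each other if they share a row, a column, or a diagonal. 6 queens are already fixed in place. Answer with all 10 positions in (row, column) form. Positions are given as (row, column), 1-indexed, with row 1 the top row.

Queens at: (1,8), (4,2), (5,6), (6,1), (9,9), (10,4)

(1,8) (2,10) (3,5) (4,2) (5,6) (6,1) (7,3) (8,7) (9,9) (10,4)

Row 2: attacked by (1,8)→{7,8,9}; (4,2)→{2,4}; (5,6)→{3,6,9}; (6,1)→{1,5}; (9,9)→{2,9}; (10,4)→{4}. Safe: 10. Place at column 10.
Row 3: attacked by (1,8)→{6,8,10}; (2,10)→{9,10}; (4,2)→{1,2,3}; (5,6)→{4,6,8}; (6,1)→{1,4}; (9,9)→{3,9}; (10,4)→{4}. Safe: 5, 7. Place at column 5.
Row 7: attacked by (1,8)→{2,8}; (2,10)→{5,10}; (3,5)→{1,5,9}; (4,2)→{2,5}; (5,6)→{4,6,8}; (6,1)→{1,2}; (9,9)→{7,9}; (10,4)→{1,4,7}. Safe: 3. Place at column 3.
Row 8: attacked by (1,8)→{1,8}; (2,10)→{4,10}; (3,5)→{5,10}; (4,2)→{2,6}; (5,6)→{3,6,9}; (6,1)→{1,3}; (7,3)→{2,3,4}; (9,9)→{8,9,10}; (10,4)→{2,4,6}. Safe: 7. Place at column 7.
Columns [8, 10, 5, 2, 6, 1, 3, 7, 9, 4], r−c [-7, -8, -2, 2, -1, 5, 4, 1, 0, 6], r+c [9, 12, 8, 6, 11, 7, 10, 15, 18, 14] are all distinct, so no two queens attack.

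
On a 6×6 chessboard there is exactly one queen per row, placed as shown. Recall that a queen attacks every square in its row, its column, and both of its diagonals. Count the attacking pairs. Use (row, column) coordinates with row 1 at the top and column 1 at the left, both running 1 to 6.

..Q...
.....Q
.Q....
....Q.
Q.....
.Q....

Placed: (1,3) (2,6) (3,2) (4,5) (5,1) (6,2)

3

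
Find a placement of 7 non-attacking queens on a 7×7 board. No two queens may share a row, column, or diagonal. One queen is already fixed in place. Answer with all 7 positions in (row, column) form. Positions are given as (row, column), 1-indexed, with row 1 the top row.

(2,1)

Row 1: attacked by (2,1)→{1,2}. Safe: 3, 4, 5, 6, 7. Place at column 5.
Row 3: attacked by (1,5)→{3,5,7}; (2,1)→{1,2}. Safe: 4, 6. Place at column 4.
Row 4: attacked by (1,5)→{2,5}; (2,1)→{1,3}; (3,4)→{3,4,5}. Safe: 6, 7. Place at column 7.
Row 5: attacked by (1,5)→{1,5}; (2,1)→{1,4}; (3,4)→{2,4,6}; (4,7)→{6,7}. Safe: 3. Place at column 3.
Row 6: attacked by (1,5)→{5}; (2,1)→{1,5}; (3,4)→{1,4,7}; (4,7)→{5,7}; (5,3)→{2,3,4}. Safe: 6. Place at column 6.
Row 7: attacked by (1,5)→{5}; (2,1)→{1,6}; (3,4)→{4}; (4,7)→{4,7}; (5,3)→{1,3,5}; (6,6)→{5,6,7}. Safe: 2. Place at column 2.
Columns [5, 1, 4, 7, 3, 6, 2], r−c [-4, 1, -1, -3, 2, 0, 5], r+c [6, 3, 7, 11, 8, 12, 9] are all distinct, so no two queens attack.

(1,5) (2,1) (3,4) (4,7) (5,3) (6,6) (7,2)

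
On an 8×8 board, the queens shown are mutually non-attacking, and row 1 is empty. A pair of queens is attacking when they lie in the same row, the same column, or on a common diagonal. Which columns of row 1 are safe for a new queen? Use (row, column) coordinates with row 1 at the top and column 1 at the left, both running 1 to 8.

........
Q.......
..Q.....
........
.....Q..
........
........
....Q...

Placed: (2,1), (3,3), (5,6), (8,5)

columns 4, 7, 8

(2,1) attacks row 1 at column 1 and diagonals 2.
(3,3) attacks row 1 at column 3 and diagonals 1, 5.
(5,6) attacks row 1 at column 6 and diagonals 2.
(8,5) attacks row 1 at column 5.
Attacked columns: {1, 2, 3, 5, 6}. Safe: {4, 7, 8}.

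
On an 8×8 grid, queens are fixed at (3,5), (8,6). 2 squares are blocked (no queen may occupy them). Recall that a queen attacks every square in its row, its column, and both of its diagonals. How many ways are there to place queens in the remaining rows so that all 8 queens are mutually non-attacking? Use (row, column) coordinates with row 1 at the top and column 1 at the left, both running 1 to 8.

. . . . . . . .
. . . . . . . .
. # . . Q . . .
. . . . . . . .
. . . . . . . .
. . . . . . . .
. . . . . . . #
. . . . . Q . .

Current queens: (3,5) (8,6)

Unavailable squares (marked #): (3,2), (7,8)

3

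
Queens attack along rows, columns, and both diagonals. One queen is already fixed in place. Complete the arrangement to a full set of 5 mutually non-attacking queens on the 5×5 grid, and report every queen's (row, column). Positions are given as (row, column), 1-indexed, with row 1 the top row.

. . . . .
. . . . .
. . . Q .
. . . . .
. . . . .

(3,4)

Row 1: attacked by (3,4)→{2,4}. Safe: 1, 3, 5. Place at column 3.
Row 2: attacked by (1,3)→{2,3,4}; (3,4)→{3,4,5}. Safe: 1. Place at column 1.
Row 4: attacked by (1,3)→{3}; (2,1)→{1,3}; (3,4)→{3,4,5}. Safe: 2. Place at column 2.
Row 5: attacked by (1,3)→{3}; (2,1)→{1,4}; (3,4)→{2,4}; (4,2)→{1,2,3}. Safe: 5. Place at column 5.
Columns [3, 1, 4, 2, 5], r−c [-2, 1, -1, 2, 0], r+c [4, 3, 7, 6, 10] are all distinct, so no two queens attack.

(1,3) (2,1) (3,4) (4,2) (5,5)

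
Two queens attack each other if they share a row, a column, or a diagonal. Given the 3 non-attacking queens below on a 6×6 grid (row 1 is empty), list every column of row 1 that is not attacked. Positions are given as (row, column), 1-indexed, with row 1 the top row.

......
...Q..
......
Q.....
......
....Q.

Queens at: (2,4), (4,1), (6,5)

columns 2, 6

(2,4) attacks row 1 at column 4 and diagonals 3, 5.
(4,1) attacks row 1 at column 1 and diagonals 4.
(6,5) attacks row 1 at column 5.
Attacked columns: {1, 3, 4, 5}. Safe: {2, 6}.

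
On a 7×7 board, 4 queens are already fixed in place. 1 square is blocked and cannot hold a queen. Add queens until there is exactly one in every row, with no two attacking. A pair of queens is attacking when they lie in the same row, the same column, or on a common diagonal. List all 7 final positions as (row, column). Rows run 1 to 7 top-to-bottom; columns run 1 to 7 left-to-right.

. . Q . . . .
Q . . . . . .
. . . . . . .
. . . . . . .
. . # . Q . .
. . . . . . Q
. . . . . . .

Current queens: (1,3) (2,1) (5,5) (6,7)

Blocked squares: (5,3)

(1,3) (2,1) (3,6) (4,2) (5,5) (6,7) (7,4)

Row 3: attacked by (1,3)→{1,3,5}; (2,1)→{1,2}; (5,5)→{3,5,7}; (6,7)→{4,7}. Safe: 6. Place at column 6.
Row 4: attacked by (1,3)→{3,6}; (2,1)→{1,3}; (3,6)→{5,6,7}; (5,5)→{4,5,6}; (6,7)→{5,7}. Safe: 2. Place at column 2.
Row 7: attacked by (1,3)→{3}; (2,1)→{1,6}; (3,6)→{2,6}; (4,2)→{2,5}; (5,5)→{3,5,7}; (6,7)→{6,7}. Safe: 4. Place at column 4.
Columns [3, 1, 6, 2, 5, 7, 4], r−c [-2, 1, -3, 2, 0, -1, 3], r+c [4, 3, 9, 6, 10, 13, 11] are all distinct, so no two queens attack.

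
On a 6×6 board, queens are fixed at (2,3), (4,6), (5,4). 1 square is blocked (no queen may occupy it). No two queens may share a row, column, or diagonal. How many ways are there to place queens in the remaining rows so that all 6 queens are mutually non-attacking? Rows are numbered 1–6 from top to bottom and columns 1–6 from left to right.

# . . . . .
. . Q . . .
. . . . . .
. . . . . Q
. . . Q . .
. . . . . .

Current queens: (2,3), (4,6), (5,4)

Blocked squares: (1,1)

1

Branch on row 1: col 5 → 1.
Sum: 1 = 1.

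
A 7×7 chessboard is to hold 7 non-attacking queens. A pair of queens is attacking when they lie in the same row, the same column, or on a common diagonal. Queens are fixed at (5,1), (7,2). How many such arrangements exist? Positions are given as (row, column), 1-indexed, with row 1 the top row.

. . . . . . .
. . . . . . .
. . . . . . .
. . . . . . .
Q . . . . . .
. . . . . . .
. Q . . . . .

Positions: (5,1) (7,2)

2

Branch on row 1: col 3 → 0; col 4 → 0; col 6 → 2; col 7 → 0.
Sum: 0 + 0 + 2 + 0 = 2.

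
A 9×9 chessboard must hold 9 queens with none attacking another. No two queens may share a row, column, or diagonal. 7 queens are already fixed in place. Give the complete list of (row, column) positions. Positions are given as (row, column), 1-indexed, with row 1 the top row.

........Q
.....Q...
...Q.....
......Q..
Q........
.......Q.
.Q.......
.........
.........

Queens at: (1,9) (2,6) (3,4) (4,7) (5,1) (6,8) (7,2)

Row 8: attacked by (1,9)→{2,9}; (2,6)→{6}; (3,4)→{4,9}; (4,7)→{3,7}; (5,1)→{1,4}; (6,8)→{6,8}; (7,2)→{1,2,3}. Safe: 5. Place at column 5.
Row 9: attacked by (1,9)→{1,9}; (2,6)→{6}; (3,4)→{4}; (4,7)→{2,7}; (5,1)→{1,5}; (6,8)→{5,8}; (7,2)→{2,4}; (8,5)→{4,5,6}. Safe: 3. Place at column 3.
Columns [9, 6, 4, 7, 1, 8, 2, 5, 3], r−c [-8, -4, -1, -3, 4, -2, 5, 3, 6], r+c [10, 8, 7, 11, 6, 14, 9, 13, 12] are all distinct, so no two queens attack.

(1,9) (2,6) (3,4) (4,7) (5,1) (6,8) (7,2) (8,5) (9,3)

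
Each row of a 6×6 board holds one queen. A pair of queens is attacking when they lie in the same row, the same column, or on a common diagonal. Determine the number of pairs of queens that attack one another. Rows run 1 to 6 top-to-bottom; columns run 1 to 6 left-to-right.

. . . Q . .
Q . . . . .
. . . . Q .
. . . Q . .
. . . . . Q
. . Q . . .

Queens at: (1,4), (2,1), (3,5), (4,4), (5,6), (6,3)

2

Same column: (1,4)–(4,4) (column 4).
Same diagonal: (3,5)–(4,4) (|3−4| = |5−4| = 1).
Total attacking pairs: 2.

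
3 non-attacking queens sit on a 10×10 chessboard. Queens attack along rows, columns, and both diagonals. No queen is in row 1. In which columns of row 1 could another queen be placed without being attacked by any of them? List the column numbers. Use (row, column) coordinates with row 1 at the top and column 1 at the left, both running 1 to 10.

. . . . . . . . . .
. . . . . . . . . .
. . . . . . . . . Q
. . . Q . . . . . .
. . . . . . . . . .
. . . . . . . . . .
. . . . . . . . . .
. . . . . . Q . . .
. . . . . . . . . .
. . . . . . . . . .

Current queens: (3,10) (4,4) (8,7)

(3,10) attacks row 1 at column 10 and diagonals 8.
(4,4) attacks row 1 at column 4 and diagonals 1, 7.
(8,7) attacks row 1 at column 7.
Attacked columns: {1, 4, 7, 8, 10}. Safe: {2, 3, 5, 6, 9}.

columns 2, 3, 5, 6, 9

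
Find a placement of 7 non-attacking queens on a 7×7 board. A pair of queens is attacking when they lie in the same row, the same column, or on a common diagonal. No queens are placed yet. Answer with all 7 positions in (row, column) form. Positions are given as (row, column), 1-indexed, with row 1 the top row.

(1,4) (2,6) (3,1) (4,3) (5,5) (6,7) (7,2)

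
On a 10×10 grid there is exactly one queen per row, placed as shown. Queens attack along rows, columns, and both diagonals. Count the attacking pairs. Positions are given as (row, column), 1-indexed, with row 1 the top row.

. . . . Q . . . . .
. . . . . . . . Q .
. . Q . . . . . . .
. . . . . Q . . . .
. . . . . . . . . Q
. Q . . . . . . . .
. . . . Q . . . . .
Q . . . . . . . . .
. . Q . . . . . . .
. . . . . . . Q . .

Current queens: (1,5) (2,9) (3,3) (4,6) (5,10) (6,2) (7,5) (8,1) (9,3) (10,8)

5

Same column: (1,5)–(7,5) (column 5); (3,3)–(9,3) (column 3).
Same diagonal: (1,5)–(3,3) (|1−3| = |5−3| = 2); (7,5)–(9,3) (|7−9| = |5−3| = 2); (7,5)–(10,8) (|7−10| = |5−8| = 3).
Total attacking pairs: 5.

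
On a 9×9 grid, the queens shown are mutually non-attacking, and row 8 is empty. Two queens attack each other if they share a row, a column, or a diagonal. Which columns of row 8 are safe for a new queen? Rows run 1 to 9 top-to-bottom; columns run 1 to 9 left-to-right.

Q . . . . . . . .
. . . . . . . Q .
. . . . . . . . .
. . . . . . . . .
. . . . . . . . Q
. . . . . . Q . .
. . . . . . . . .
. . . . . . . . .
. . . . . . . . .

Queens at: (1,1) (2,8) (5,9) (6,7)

(1,1) attacks row 8 at column 1 and diagonals 8.
(2,8) attacks row 8 at column 8 and diagonals 2.
(5,9) attacks row 8 at column 9 and diagonals 6.
(6,7) attacks row 8 at column 7 and diagonals 5, 9.
Attacked columns: {1, 2, 5, 6, 7, 8, 9}. Safe: {3, 4}.

columns 3, 4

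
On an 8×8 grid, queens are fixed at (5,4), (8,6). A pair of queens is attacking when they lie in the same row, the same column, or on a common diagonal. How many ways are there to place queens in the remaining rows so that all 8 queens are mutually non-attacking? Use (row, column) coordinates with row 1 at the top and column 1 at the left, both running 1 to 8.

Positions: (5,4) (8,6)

Branch on row 1: col 1 → 0; col 2 → 0; col 3 → 1; col 5 → 1; col 7 → 0.
Sum: 0 + 0 + 1 + 1 + 0 = 2.

2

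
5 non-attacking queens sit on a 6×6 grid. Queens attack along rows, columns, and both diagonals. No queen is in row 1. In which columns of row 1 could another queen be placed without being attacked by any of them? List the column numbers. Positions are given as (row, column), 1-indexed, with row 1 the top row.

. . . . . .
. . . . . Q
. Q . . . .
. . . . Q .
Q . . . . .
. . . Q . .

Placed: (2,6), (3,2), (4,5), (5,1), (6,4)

columns 3

(2,6) attacks row 1 at column 6 and diagonals 5.
(3,2) attacks row 1 at column 2 and diagonals 4.
(4,5) attacks row 1 at column 5 and diagonals 2.
(5,1) attacks row 1 at column 1 and diagonals 5.
(6,4) attacks row 1 at column 4.
Attacked columns: {1, 2, 4, 5, 6}. Safe: {3}.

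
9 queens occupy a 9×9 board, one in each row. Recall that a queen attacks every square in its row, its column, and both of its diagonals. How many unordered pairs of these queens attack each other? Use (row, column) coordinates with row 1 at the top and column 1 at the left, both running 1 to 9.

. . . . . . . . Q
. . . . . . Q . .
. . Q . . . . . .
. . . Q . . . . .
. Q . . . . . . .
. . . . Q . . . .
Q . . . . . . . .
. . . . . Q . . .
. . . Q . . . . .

3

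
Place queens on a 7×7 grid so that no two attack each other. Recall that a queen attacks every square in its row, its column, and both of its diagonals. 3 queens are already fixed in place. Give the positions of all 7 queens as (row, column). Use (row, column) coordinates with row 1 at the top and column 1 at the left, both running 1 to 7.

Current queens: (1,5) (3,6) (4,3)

(1,5) (2,2) (3,6) (4,3) (5,7) (6,4) (7,1)

Row 2: attacked by (1,5)→{4,5,6}; (3,6)→{5,6,7}; (4,3)→{1,3,5}. Safe: 2. Place at column 2.
Row 5: attacked by (1,5)→{1,5}; (2,2)→{2,5}; (3,6)→{4,6}; (4,3)→{2,3,4}. Safe: 7. Place at column 7.
Row 6: attacked by (1,5)→{5}; (2,2)→{2,6}; (3,6)→{3,6}; (4,3)→{1,3,5}; (5,7)→{6,7}. Safe: 4. Place at column 4.
Row 7: attacked by (1,5)→{5}; (2,2)→{2,7}; (3,6)→{2,6}; (4,3)→{3,6}; (5,7)→{5,7}; (6,4)→{3,4,5}. Safe: 1. Place at column 1.
Columns [5, 2, 6, 3, 7, 4, 1], r−c [-4, 0, -3, 1, -2, 2, 6], r+c [6, 4, 9, 7, 12, 10, 8] are all distinct, so no two queens attack.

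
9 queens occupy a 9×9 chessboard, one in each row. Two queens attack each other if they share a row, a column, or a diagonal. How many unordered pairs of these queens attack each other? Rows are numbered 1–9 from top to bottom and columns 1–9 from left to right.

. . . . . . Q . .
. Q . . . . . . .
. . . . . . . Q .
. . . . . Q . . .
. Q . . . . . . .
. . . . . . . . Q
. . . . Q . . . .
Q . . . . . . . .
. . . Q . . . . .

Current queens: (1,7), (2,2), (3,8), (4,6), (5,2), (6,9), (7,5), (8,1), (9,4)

Same column: (2,2)–(5,2) (column 2).
Total attacking pairs: 1.

1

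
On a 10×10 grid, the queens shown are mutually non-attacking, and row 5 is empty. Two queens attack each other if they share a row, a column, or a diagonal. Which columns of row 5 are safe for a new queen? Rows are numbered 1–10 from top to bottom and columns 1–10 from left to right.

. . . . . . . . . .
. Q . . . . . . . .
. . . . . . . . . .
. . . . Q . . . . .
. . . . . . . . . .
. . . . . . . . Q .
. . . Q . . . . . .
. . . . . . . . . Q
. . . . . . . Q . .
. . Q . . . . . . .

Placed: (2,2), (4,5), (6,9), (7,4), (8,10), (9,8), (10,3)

(2,2) attacks row 5 at column 2 and diagonals 5.
(4,5) attacks row 5 at column 5 and diagonals 4, 6.
(6,9) attacks row 5 at column 9 and diagonals 8, 10.
(7,4) attacks row 5 at column 4 and diagonals 2, 6.
(8,10) attacks row 5 at column 10 and diagonals 7.
(9,8) attacks row 5 at column 8 and diagonals 4.
(10,3) attacks row 5 at column 3 and diagonals 8.
Attacked columns: {2, 3, 4, 5, 6, 7, 8, 9, 10}. Safe: {1}.

columns 1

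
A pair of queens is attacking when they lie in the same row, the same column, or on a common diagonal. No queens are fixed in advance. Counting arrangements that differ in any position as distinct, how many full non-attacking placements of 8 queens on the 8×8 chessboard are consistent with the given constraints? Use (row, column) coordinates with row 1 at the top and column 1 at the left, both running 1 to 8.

Branch on row 1: col 1 → 4; col 2 → 8; col 3 → 16; col 4 → 18; col 5 → 18; col 6 → 16; col 7 → 8; col 8 → 4.
Sum: 4 + 8 + 16 + 18 + 18 + 16 + 8 + 4 = 92.
(This is the classic 8-queens count.)

92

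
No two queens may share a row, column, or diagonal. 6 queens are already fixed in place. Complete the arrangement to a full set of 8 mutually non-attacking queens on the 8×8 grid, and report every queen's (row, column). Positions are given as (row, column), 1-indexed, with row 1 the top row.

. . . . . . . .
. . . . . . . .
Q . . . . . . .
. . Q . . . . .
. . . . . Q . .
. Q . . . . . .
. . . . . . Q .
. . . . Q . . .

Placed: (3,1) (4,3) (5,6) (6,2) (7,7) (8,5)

(1,4) (2,8) (3,1) (4,3) (5,6) (6,2) (7,7) (8,5)

Row 1: attacked by (3,1)→{1,3}; (4,3)→{3,6}; (5,6)→{2,6}; (6,2)→{2,7}; (7,7)→{1,7}; (8,5)→{5}. Safe: 4, 8. Place at column 4.
Row 2: attacked by (1,4)→{3,4,5}; (3,1)→{1,2}; (4,3)→{1,3,5}; (5,6)→{3,6}; (6,2)→{2,6}; (7,7)→{2,7}; (8,5)→{5}. Safe: 8. Place at column 8.
Columns [4, 8, 1, 3, 6, 2, 7, 5], r−c [-3, -6, 2, 1, -1, 4, 0, 3], r+c [5, 10, 4, 7, 11, 8, 14, 13] are all distinct, so no two queens attack.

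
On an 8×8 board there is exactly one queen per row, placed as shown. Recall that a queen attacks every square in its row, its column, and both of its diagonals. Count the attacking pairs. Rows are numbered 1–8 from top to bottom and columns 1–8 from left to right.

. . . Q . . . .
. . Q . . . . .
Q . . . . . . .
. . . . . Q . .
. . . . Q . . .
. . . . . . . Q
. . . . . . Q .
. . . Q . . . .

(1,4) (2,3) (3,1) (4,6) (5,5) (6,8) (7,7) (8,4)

6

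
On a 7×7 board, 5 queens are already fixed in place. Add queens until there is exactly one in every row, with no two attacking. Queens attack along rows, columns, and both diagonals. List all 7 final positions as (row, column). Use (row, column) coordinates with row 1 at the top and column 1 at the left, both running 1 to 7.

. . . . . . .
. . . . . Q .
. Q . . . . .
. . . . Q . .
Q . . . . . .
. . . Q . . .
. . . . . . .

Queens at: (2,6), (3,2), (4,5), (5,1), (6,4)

(1,3) (2,6) (3,2) (4,5) (5,1) (6,4) (7,7)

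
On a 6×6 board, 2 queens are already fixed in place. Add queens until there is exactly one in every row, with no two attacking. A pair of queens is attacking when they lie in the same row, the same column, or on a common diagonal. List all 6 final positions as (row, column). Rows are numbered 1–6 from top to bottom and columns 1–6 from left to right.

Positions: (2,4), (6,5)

Row 1: attacked by (2,4)→{3,4,5}; (6,5)→{5}. Safe: 1, 2, 6. Place at column 2.
Row 3: attacked by (1,2)→{2,4}; (2,4)→{3,4,5}; (6,5)→{2,5}. Safe: 1, 6. Place at column 6.
Row 4: attacked by (1,2)→{2,5}; (2,4)→{2,4,6}; (3,6)→{5,6}; (6,5)→{3,5}. Safe: 1. Place at column 1.
Row 5: attacked by (1,2)→{2,6}; (2,4)→{1,4}; (3,6)→{4,6}; (4,1)→{1,2}; (6,5)→{4,5,6}. Safe: 3. Place at column 3.
Columns [2, 4, 6, 1, 3, 5], r−c [-1, -2, -3, 3, 2, 1], r+c [3, 6, 9, 5, 8, 11] are all distinct, so no two queens attack.

(1,2) (2,4) (3,6) (4,1) (5,3) (6,5)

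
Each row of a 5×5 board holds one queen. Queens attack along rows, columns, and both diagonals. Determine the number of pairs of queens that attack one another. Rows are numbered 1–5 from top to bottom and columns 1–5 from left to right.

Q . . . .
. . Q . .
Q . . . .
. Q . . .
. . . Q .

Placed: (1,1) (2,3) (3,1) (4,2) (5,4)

2

Same column: (1,1)–(3,1) (column 1).
Same diagonal: (3,1)–(4,2) (|3−4| = |1−2| = 1).
Total attacking pairs: 2.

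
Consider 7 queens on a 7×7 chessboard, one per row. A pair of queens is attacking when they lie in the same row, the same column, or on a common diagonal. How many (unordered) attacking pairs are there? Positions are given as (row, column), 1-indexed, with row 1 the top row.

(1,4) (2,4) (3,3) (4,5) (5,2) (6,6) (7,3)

4

Same column: (1,4)–(2,4) (column 4); (3,3)–(7,3) (column 3).
Same diagonal: (2,4)–(3,3) (|2−3| = |4−3| = 1); (3,3)–(6,6) (|3−6| = |3−6| = 3).
Total attacking pairs: 4.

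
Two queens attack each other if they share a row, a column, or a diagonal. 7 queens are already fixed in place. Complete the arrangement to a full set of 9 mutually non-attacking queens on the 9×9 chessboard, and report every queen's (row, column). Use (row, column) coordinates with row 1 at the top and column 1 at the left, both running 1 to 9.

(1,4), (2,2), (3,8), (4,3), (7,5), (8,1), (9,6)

Row 5: attacked by (1,4)→{4,8}; (2,2)→{2,5}; (3,8)→{6,8}; (4,3)→{2,3,4}; (7,5)→{3,5,7}; (8,1)→{1,4}; (9,6)→{2,6}. Safe: 9. Place at column 9.
Row 6: attacked by (1,4)→{4,9}; (2,2)→{2,6}; (3,8)→{5,8}; (4,3)→{1,3,5}; (5,9)→{8,9}; (7,5)→{4,5,6}; (8,1)→{1,3}; (9,6)→{3,6,9}. Safe: 7. Place at column 7.
Columns [4, 2, 8, 3, 9, 7, 5, 1, 6], r−c [-3, 0, -5, 1, -4, -1, 2, 7, 3], r+c [5, 4, 11, 7, 14, 13, 12, 9, 15] are all distinct, so no two queens attack.

(1,4) (2,2) (3,8) (4,3) (5,9) (6,7) (7,5) (8,1) (9,6)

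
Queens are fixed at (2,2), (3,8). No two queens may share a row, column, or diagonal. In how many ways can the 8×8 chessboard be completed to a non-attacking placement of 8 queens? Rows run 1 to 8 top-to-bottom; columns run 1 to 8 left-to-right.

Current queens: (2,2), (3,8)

Branch on row 1: col 4 → 2; col 5 → 1; col 7 → 0.
Sum: 2 + 1 + 0 = 3.

3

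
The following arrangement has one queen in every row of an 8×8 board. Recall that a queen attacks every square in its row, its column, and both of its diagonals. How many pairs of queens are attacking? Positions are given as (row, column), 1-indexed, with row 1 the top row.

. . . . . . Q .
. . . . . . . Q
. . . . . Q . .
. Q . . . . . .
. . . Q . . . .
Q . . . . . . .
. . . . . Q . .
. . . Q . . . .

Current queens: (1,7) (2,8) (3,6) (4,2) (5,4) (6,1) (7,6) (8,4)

5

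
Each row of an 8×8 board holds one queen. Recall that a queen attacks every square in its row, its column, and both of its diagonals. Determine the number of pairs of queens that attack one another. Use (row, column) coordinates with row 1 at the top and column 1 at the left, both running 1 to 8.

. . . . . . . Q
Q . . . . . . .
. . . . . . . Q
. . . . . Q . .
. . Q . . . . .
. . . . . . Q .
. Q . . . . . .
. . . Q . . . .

2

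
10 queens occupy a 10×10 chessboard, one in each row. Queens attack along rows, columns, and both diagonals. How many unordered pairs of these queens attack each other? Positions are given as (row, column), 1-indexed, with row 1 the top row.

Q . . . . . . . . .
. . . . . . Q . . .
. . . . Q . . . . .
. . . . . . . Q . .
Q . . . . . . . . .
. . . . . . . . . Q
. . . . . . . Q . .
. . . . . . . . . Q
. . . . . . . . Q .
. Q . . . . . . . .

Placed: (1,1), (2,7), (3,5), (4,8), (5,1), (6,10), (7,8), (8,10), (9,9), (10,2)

Same column: (1,1)–(5,1) (column 1); (4,8)–(7,8) (column 8); (6,10)–(8,10) (column 10).
Same diagonal: (1,1)–(9,9) (|1−9| = |1−9| = 8); (3,5)–(8,10) (|3−8| = |5−10| = 5); (4,8)–(6,10) (|4−6| = |8−10| = 2); (4,8)–(10,2) (|4−10| = |8−2| = 6); (8,10)–(9,9) (|8−9| = |10−9| = 1).
Total attacking pairs: 8.

8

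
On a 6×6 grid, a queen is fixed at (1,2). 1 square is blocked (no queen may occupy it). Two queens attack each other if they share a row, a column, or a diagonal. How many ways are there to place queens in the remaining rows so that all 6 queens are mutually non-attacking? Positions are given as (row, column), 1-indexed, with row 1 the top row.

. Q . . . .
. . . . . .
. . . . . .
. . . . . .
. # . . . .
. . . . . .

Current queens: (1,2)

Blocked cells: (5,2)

Branch on row 2: col 4 → 1; col 5 → 0; col 6 → 0.
Sum: 1 + 0 + 0 = 1.

1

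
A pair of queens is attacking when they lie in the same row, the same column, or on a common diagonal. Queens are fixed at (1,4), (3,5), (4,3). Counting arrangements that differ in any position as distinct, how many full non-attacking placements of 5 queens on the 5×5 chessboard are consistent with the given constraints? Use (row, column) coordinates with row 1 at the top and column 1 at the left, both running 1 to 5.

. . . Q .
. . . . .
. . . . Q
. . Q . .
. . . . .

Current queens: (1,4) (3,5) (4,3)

Branch on row 2: col 2 → 1.
Sum: 1 = 1.

1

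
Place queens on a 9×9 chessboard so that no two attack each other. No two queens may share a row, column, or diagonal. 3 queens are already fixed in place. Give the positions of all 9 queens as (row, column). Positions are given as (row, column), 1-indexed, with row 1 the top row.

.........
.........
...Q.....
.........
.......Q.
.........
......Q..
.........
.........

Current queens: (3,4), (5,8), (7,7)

Row 1: attacked by (3,4)→{2,4,6}; (5,8)→{4,8}; (7,7)→{1,7}. Safe: 3, 5, 9. Place at column 9.
Row 2: attacked by (1,9)→{8,9}; (3,4)→{3,4,5}; (5,8)→{5,8}; (7,7)→{2,7}. Safe: 1, 6. Place at column 6.
Row 4: attacked by (1,9)→{6,9}; (2,6)→{4,6,8}; (3,4)→{3,4,5}; (5,8)→{7,8,9}; (7,7)→{4,7}. Safe: 1, 2. Place at column 2.
Row 6: attacked by (1,9)→{4,9}; (2,6)→{2,6}; (3,4)→{1,4,7}; (4,2)→{2,4}; (5,8)→{7,8,9}; (7,7)→{6,7,8}. Safe: 3, 5. Place at column 5.
Row 8: attacked by (1,9)→{2,9}; (2,6)→{6}; (3,4)→{4,9}; (4,2)→{2,6}; (5,8)→{5,8}; (6,5)→{3,5,7}; (7,7)→{6,7,8}. Safe: 1. Place at column 1.
Row 9: attacked by (1,9)→{1,9}; (2,6)→{6}; (3,4)→{4}; (4,2)→{2,7}; (5,8)→{4,8}; (6,5)→{2,5,8}; (7,7)→{5,7,9}; (8,1)→{1,2}. Safe: 3. Place at column 3.
Columns [9, 6, 4, 2, 8, 5, 7, 1, 3], r−c [-8, -4, -1, 2, -3, 1, 0, 7, 6], r+c [10, 8, 7, 6, 13, 11, 14, 9, 12] are all distinct, so no two queens attack.

(1,9) (2,6) (3,4) (4,2) (5,8) (6,5) (7,7) (8,1) (9,3)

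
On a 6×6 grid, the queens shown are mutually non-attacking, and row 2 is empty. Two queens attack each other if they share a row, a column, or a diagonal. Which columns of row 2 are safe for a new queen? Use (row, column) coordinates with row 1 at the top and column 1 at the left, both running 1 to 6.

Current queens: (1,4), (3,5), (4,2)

columns 1

(1,4) attacks row 2 at column 4 and diagonals 3, 5.
(3,5) attacks row 2 at column 5 and diagonals 4, 6.
(4,2) attacks row 2 at column 2 and diagonals 4.
Attacked columns: {2, 3, 4, 5, 6}. Safe: {1}.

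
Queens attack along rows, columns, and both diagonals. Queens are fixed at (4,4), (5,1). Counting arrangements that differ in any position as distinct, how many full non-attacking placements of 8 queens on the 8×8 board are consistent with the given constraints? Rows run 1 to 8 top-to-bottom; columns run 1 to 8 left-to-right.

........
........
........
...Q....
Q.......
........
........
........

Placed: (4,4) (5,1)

4

Branch on row 1: col 2 → 1; col 3 → 1; col 6 → 2; col 8 → 0.
Sum: 1 + 1 + 2 + 0 = 4.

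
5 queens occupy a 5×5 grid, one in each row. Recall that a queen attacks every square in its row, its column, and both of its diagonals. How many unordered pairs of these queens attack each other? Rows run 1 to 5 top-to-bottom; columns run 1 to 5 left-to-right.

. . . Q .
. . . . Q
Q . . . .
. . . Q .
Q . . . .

Same column: (1,4)–(4,4) (column 4); (3,1)–(5,1) (column 1).
Same diagonal: (1,4)–(2,5) (|1−2| = |4−5| = 1).
Total attacking pairs: 3.

3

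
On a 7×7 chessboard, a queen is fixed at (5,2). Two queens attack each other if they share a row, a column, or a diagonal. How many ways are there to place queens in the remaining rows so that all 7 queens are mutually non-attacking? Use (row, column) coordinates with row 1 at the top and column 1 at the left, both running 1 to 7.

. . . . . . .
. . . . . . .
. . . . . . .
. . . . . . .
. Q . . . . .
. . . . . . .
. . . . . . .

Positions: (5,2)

Branch on row 1: col 1 → 1; col 3 → 1; col 4 → 2; col 5 → 1; col 7 → 1.
Sum: 1 + 1 + 2 + 1 + 1 = 6.

6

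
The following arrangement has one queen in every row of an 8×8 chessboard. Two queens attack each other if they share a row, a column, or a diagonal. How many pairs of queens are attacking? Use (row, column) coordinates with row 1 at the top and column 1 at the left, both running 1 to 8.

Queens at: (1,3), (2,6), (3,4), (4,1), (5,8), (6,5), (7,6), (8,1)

4

Same column: (2,6)–(7,6) (column 6); (4,1)–(8,1) (column 1).
Same diagonal: (5,8)–(7,6) (|5−7| = |8−6| = 2); (6,5)–(7,6) (|6−7| = |5−6| = 1).
Total attacking pairs: 4.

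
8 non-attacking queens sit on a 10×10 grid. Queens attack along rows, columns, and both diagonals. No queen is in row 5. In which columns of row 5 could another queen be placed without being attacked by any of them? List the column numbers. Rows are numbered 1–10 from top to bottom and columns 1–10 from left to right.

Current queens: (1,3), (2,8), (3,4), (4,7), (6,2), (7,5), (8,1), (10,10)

(1,3) attacks row 5 at column 3 and diagonals 7.
(2,8) attacks row 5 at column 8 and diagonals 5.
(3,4) attacks row 5 at column 4 and diagonals 2, 6.
(4,7) attacks row 5 at column 7 and diagonals 6, 8.
(6,2) attacks row 5 at column 2 and diagonals 1, 3.
(7,5) attacks row 5 at column 5 and diagonals 3, 7.
(8,1) attacks row 5 at column 1 and diagonals 4.
(10,10) attacks row 5 at column 10 and diagonals 5.
Attacked columns: {1, 2, 3, 4, 5, 6, 7, 8, 10}. Safe: {9}.

columns 9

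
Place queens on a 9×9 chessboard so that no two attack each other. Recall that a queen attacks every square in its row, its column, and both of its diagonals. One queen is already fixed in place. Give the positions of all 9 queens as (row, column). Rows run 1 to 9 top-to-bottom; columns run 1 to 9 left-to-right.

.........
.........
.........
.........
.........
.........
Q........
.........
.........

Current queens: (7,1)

(1,5) (2,8) (3,4) (4,9) (5,7) (6,3) (7,1) (8,6) (9,2)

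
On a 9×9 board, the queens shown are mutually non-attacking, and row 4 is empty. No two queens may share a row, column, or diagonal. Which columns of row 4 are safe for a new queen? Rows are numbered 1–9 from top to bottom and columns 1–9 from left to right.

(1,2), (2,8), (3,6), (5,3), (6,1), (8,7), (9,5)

columns 9

(1,2) attacks row 4 at column 2 and diagonals 5.
(2,8) attacks row 4 at column 8 and diagonals 6.
(3,6) attacks row 4 at column 6 and diagonals 5, 7.
(5,3) attacks row 4 at column 3 and diagonals 2, 4.
(6,1) attacks row 4 at column 1 and diagonals 3.
(8,7) attacks row 4 at column 7 and diagonals 3.
(9,5) attacks row 4 at column 5.
Attacked columns: {1, 2, 3, 4, 5, 6, 7, 8}. Safe: {9}.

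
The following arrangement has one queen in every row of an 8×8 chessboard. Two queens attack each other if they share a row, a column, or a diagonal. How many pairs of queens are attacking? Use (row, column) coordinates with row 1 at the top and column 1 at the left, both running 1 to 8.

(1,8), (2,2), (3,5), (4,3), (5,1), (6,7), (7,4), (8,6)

All columns are distinct and no two queens satisfy |Δrow| = |Δcol|, so no pair attacks.

0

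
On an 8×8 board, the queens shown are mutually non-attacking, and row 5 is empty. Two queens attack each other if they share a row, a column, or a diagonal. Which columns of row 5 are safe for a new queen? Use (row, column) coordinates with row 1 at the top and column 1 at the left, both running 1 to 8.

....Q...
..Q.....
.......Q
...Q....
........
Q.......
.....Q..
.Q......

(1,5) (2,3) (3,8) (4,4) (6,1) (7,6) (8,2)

(1,5) attacks row 5 at column 5 and diagonals 1.
(2,3) attacks row 5 at column 3 and diagonals 6.
(3,8) attacks row 5 at column 8 and diagonals 6.
(4,4) attacks row 5 at column 4 and diagonals 3, 5.
(6,1) attacks row 5 at column 1 and diagonals 2.
(7,6) attacks row 5 at column 6 and diagonals 4, 8.
(8,2) attacks row 5 at column 2 and diagonals 5.
Attacked columns: {1, 2, 3, 4, 5, 6, 8}. Safe: {7}.

columns 7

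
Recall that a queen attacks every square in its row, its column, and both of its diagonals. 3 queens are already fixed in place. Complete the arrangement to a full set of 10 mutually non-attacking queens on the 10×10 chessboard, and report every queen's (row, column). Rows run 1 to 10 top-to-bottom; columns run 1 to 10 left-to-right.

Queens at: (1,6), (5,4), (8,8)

Row 2: attacked by (1,6)→{5,6,7}; (5,4)→{1,4,7}; (8,8)→{2,8}. Safe: 3, 9, 10. Place at column 10.
Row 3: attacked by (1,6)→{4,6,8}; (2,10)→{9,10}; (5,4)→{2,4,6}; (8,8)→{3,8}. Safe: 1, 5, 7. Place at column 7.
Row 4: attacked by (1,6)→{3,6,9}; (2,10)→{8,10}; (3,7)→{6,7,8}; (5,4)→{3,4,5}; (8,8)→{4,8}. Safe: 1, 2. Place at column 2.
Row 6: attacked by (1,6)→{1,6}; (2,10)→{6,10}; (3,7)→{4,7,10}; (4,2)→{2,4}; (5,4)→{3,4,5}; (8,8)→{6,8,10}. Safe: 9. Place at column 9.
Row 7: attacked by (1,6)→{6}; (2,10)→{5,10}; (3,7)→{3,7}; (4,2)→{2,5}; (5,4)→{2,4,6}; (6,9)→{8,9,10}; (8,8)→{7,8,9}. Safe: 1. Place at column 1.
Row 9: attacked by (1,6)→{6}; (2,10)→{3,10}; (3,7)→{1,7}; (4,2)→{2,7}; (5,4)→{4,8}; (6,9)→{6,9}; (7,1)→{1,3}; (8,8)→{7,8,9}. Safe: 5. Place at column 5.
Row 10: attacked by (1,6)→{6}; (2,10)→{2,10}; (3,7)→{7}; (4,2)→{2,8}; (5,4)→{4,9}; (6,9)→{5,9}; (7,1)→{1,4}; (8,8)→{6,8,10}; (9,5)→{4,5,6}. Safe: 3. Place at column 3.
Columns [6, 10, 7, 2, 4, 9, 1, 8, 5, 3], r−c [-5, -8, -4, 2, 1, -3, 6, 0, 4, 7], r+c [7, 12, 10, 6, 9, 15, 8, 16, 14, 13] are all distinct, so no two queens attack.

(1,6) (2,10) (3,7) (4,2) (5,4) (6,9) (7,1) (8,8) (9,5) (10,3)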